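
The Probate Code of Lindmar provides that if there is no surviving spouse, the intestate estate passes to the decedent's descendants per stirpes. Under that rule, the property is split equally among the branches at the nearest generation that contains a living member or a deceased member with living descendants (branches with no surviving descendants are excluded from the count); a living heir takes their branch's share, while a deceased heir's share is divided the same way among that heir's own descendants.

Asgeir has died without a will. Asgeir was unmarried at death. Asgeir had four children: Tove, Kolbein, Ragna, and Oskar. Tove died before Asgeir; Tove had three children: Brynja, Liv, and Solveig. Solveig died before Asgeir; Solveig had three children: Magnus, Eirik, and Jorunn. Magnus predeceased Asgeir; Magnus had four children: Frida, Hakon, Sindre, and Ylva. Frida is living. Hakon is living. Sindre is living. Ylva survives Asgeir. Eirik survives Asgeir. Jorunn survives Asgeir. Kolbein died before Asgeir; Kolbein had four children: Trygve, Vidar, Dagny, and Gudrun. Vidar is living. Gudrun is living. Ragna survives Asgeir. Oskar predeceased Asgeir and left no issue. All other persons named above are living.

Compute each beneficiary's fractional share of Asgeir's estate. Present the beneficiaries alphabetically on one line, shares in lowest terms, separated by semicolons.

There is no surviving spouse, so the entire estate passes to Asgeir's descendants per stirpes.
Oskar left no surviving issue, so that branch lapses and is disregarded.
The estate is divided into 3 equal shares of 1/3 among Tove, Kolbein, Ragna.
Tove predeceased; the 1/3 allotted to Tove's branch passes to Tove's issue by representation.
The 1/3 is divided into 3 equal shares of 1/9 among Brynja, Liv, Solveig.
Brynja is living and takes 1/9.
Liv is living and takes 1/9.
Solveig predeceased; the 1/9 allotted to Solveig's branch passes to Solveig's issue by representation.
The 1/9 is divided into 3 equal shares of 1/27 among Magnus, Eirik, Jorunn.
Magnus predeceased; the 1/27 allotted to Magnus's branch passes to Magnus's issue by representation.
The 1/27 is divided into 4 equal shares of 1/108 among Frida, Hakon, Sindre, Ylva.
Frida is living and takes 1/108.
Hakon is living and takes 1/108.
Sindre is living and takes 1/108.
Ylva is living and takes 1/108.
Eirik is living and takes 1/27.
Jorunn is living and takes 1/27.
Kolbein predeceased; the 1/3 allotted to Kolbein's branch passes to Kolbein's issue by representation.
The 1/3 is divided into 4 equal shares of 1/12 among Trygve, Vidar, Dagny, Gudrun.
Trygve is living and takes 1/12.
Vidar is living and takes 1/12.
Dagny is living and takes 1/12.
Gudrun is living and takes 1/12.
Ragna is living and takes 1/3.

Brynja 1/9; Dagny 1/12; Eirik 1/27; Frida 1/108; Gudrun 1/12; Hakon 1/108; Jorunn 1/27; Liv 1/9; Ragna 1/3; Sindre 1/108; Trygve 1/12; Vidar 1/12; Ylva 1/108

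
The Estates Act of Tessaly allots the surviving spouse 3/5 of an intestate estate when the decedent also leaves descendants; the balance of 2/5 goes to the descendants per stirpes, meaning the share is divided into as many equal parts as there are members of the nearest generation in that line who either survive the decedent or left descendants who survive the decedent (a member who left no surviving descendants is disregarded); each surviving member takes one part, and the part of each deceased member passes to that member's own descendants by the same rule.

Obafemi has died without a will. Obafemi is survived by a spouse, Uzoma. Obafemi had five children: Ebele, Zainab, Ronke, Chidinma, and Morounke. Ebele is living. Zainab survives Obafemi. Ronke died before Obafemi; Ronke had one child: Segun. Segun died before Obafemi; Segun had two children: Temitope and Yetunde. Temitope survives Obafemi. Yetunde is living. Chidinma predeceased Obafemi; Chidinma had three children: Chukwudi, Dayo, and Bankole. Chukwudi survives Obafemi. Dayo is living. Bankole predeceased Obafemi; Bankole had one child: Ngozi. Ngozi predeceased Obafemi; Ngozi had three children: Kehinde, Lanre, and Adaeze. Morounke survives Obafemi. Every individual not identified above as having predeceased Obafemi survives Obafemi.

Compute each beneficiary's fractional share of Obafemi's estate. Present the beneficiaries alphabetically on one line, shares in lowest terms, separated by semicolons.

Uzoma, as surviving spouse, takes 3/5.
The remaining 2/5 passes to Obafemi's descendants per stirpes.
The 2/5 is divided into 5 equal shares of 2/25 among Ebele, Zainab, Ronke, Chidinma, Morounke.
Ebele is living and takes 2/25.
Zainab is living and takes 2/25.
Ronke predeceased; the 2/25 allotted to Ronke's branch passes to Ronke's issue by representation.
Segun's line is the sole branch at this level, so the full 2/25 passes to Segun's issue by representation.
The 2/25 is divided into 2 equal shares of 1/25 among Temitope, Yetunde.
Temitope is living and takes 1/25.
Yetunde is living and takes 1/25.
Chidinma predeceased; the 2/25 allotted to Chidinma's branch passes to Chidinma's issue by representation.
The 2/25 is divided into 3 equal shares of 2/75 among Chukwudi, Dayo, Bankole.
Chukwudi is living and takes 2/75.
Dayo is living and takes 2/75.
Bankole predeceased; the 2/75 allotted to Bankole's branch passes to Bankole's issue by representation.
Ngozi's line is the sole branch at this level, so the full 2/75 passes to Ngozi's issue by representation.
The 2/75 is divided into 3 equal shares of 2/225 among Kehinde, Lanre, Adaeze.
Kehinde is living and takes 2/225.
Lanre is living and takes 2/225.
Adaeze is living and takes 2/225.
Morounke is living and takes 2/25.

Adaeze 2/225; Chukwudi 2/75; Dayo 2/75; Ebele 2/25; Kehinde 2/225; Lanre 2/225; Morounke 2/25; Temitope 1/25; Uzoma 3/5; Yetunde 1/25; Zainab 2/25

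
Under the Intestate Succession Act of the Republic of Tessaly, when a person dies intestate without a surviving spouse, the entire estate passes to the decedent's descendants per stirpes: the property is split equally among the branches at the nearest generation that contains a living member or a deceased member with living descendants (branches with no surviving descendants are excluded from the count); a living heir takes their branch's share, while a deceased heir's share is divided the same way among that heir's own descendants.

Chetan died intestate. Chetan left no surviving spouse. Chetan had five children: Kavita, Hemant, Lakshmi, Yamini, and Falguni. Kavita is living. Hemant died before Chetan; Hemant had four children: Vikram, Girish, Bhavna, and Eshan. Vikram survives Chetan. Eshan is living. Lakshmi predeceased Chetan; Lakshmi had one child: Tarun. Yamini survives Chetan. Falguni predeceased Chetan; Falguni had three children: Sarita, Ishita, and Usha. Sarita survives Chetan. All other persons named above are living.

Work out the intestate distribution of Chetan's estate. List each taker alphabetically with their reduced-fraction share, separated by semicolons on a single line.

Bhavna 1/20; Eshan 1/20; Girish 1/20; Ishita 1/15; Kavita 1/5; Sarita 1/15; Tarun 1/5; Usha 1/15; Vikram 1/20; Yamini 1/5

There is no surviving spouse, so the entire estate passes to Chetan's descendants per stirpes.
The estate is divided into 5 equal shares of 1/5 among Kavita, Hemant, Lakshmi, Yamini, Falguni.
Kavita is living and takes 1/5.
Hemant predeceased; the 1/5 allotted to Hemant's branch passes to Hemant's issue by representation.
The 1/5 is divided into 4 equal shares of 1/20 among Vikram, Girish, Bhavna, Eshan.
Vikram is living and takes 1/20.
Girish is living and takes 1/20.
Bhavna is living and takes 1/20.
Eshan is living and takes 1/20.
Lakshmi predeceased; the 1/5 allotted to Lakshmi's branch passes to Lakshmi's issue by representation.
Tarun is the sole taker at this level and receives the full 1/5.
Yamini is living and takes 1/5.
Falguni predeceased; the 1/5 allotted to Falguni's branch passes to Falguni's issue by representation.
The 1/5 is divided into 3 equal shares of 1/15 among Sarita, Ishita, Usha.
Sarita is living and takes 1/15.
Ishita is living and takes 1/15.
Usha is living and takes 1/15.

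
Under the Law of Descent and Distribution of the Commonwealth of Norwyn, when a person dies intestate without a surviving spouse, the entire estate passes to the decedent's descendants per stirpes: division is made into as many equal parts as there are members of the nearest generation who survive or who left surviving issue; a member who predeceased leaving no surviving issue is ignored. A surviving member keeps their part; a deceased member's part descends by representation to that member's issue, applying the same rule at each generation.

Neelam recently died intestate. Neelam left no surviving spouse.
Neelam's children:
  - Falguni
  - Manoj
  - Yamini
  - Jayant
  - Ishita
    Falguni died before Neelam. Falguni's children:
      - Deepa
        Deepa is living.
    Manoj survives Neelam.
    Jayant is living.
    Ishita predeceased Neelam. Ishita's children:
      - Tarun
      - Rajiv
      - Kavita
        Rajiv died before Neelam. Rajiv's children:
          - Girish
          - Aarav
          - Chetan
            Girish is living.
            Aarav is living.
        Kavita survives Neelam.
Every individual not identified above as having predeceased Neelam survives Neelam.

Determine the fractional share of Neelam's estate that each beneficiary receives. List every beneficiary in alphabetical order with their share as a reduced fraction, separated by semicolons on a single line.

There is no surviving spouse, so the entire estate passes to Neelam's descendants per stirpes.
The estate is divided into 5 equal shares of 1/5 among Falguni, Manoj, Yamini, Jayant, Ishita.
Falguni predeceased; the 1/5 allotted to Falguni's branch passes to Falguni's issue by representation.
Deepa is the sole taker at this level and receives the full 1/5.
Manoj is living and takes 1/5.
Yamini is living and takes 1/5.
Jayant is living and takes 1/5.
Ishita predeceased; the 1/5 allotted to Ishita's branch passes to Ishita's issue by representation.
The 1/5 is divided into 3 equal shares of 1/15 among Tarun, Rajiv, Kavita.
Tarun is living and takes 1/15.
Rajiv predeceased; the 1/15 allotted to Rajiv's branch passes to Rajiv's issue by representation.
The 1/15 is divided into 3 equal shares of 1/45 among Girish, Aarav, Chetan.
Girish is living and takes 1/45.
Aarav is living and takes 1/45.
Chetan is living and takes 1/45.
Kavita is living and takes 1/15.

Aarav 1/45; Chetan 1/45; Deepa 1/5; Girish 1/45; Jayant 1/5; Kavita 1/15; Manoj 1/5; Tarun 1/15; Yamini 1/5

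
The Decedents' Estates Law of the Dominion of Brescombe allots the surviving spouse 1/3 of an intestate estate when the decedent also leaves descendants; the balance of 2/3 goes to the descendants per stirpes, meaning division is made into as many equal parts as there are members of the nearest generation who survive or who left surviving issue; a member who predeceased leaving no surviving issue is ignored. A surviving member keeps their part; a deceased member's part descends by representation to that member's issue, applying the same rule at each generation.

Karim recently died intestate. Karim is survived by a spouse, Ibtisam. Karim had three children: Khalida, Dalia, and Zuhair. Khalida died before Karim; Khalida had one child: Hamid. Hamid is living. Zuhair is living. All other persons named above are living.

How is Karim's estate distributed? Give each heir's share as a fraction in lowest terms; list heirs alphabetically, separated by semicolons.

Dalia 2/9; Hamid 2/9; Ibtisam 1/3; Zuhair 2/9

Ibtisam, as surviving spouse, takes 1/3.
The remaining 2/3 passes to Karim's descendants per stirpes.
The 2/3 is divided into 3 equal shares of 2/9 among Khalida, Dalia, Zuhair.
Khalida predeceased; the 2/9 allotted to Khalida's branch passes to Khalida's issue by representation.
Hamid is the sole taker at this level and receives the full 2/9.
Dalia is living and takes 2/9.
Zuhair is living and takes 2/9.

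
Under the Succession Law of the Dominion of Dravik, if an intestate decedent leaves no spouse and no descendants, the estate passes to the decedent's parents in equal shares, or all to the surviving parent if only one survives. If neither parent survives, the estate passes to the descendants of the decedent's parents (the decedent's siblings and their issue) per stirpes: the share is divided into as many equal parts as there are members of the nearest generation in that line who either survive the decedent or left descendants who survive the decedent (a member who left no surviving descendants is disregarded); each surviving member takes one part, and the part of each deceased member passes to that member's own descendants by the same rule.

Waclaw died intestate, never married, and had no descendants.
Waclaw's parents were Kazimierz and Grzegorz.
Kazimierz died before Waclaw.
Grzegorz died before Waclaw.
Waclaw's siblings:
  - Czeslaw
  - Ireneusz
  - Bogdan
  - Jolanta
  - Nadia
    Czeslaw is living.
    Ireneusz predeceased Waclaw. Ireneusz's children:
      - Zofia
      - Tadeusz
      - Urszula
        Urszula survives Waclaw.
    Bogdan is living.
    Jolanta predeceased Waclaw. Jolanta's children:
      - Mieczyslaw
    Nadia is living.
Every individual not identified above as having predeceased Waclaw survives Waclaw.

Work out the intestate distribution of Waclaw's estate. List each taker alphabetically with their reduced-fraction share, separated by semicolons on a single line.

Bogdan 1/5; Czeslaw 1/5; Mieczyslaw 1/5; Nadia 1/5; Tadeusz 1/15; Urszula 1/15; Zofia 1/15

Neither parent survives and there are no descendants, so the estate passes to Waclaw's siblings and their issue per stirpes.
The estate is divided into 5 equal shares of 1/5 among Czeslaw, Ireneusz, Bogdan, Jolanta, Nadia.
Czeslaw is living and takes 1/5.
Ireneusz predeceased; the 1/5 allotted to Ireneusz's branch passes to Ireneusz's issue by representation.
The 1/5 is divided into 3 equal shares of 1/15 among Zofia, Tadeusz, Urszula.
Zofia is living and takes 1/15.
Tadeusz is living and takes 1/15.
Urszula is living and takes 1/15.
Bogdan is living and takes 1/5.
Jolanta predeceased; the 1/5 allotted to Jolanta's branch passes to Jolanta's issue by representation.
Mieczyslaw is the sole taker at this level and receives the full 1/5.
Nadia is living and takes 1/5.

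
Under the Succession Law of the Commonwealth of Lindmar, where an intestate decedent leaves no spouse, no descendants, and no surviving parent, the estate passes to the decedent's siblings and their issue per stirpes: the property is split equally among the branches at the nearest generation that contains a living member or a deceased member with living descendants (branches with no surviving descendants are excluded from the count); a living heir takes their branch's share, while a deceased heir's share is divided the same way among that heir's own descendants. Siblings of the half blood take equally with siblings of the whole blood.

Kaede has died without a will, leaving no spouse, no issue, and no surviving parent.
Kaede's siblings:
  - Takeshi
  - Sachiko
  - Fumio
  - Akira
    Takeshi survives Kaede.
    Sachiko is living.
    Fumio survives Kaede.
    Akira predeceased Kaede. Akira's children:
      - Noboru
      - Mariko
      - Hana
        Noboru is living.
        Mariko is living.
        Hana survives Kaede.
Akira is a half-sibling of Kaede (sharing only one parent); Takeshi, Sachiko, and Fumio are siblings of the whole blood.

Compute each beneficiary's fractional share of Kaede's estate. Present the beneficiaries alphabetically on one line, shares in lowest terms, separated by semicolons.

No spouse, descendants, or parent survives, so the estate passes to Kaede's siblings per stirpes.
Half-blood and whole-blood siblings take equally under the stated rule.
The estate is divided into 4 equal shares of 1/4 among Takeshi, Sachiko, Fumio, Akira.
Takeshi is living and takes 1/4.
Sachiko is living and takes 1/4.
Fumio is living and takes 1/4.
Akira predeceased; the 1/4 allotted to Akira's branch passes to Akira's issue by representation.
The 1/4 is divided into 3 equal shares of 1/12 among Noboru, Mariko, Hana.
Noboru is living and takes 1/12.
Mariko is living and takes 1/12.
Hana is living and takes 1/12.

Fumio 1/4; Hana 1/12; Mariko 1/12; Noboru 1/12; Sachiko 1/4; Takeshi 1/4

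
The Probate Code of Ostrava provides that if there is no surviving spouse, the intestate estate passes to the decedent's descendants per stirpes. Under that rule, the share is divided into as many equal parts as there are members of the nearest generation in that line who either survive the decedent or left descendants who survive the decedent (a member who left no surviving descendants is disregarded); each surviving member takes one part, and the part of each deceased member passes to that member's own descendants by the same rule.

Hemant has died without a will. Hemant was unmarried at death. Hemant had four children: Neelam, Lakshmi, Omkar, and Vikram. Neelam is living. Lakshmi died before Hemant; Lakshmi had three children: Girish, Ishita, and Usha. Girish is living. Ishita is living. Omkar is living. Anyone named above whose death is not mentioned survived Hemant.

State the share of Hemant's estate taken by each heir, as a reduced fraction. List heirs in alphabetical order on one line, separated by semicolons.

Girish 1/12; Ishita 1/12; Neelam 1/4; Omkar 1/4; Usha 1/12; Vikram 1/4

There is no surviving spouse, so the entire estate passes to Hemant's descendants per stirpes.
The estate is divided into 4 equal shares of 1/4 among Neelam, Lakshmi, Omkar, Vikram.
Neelam is living and takes 1/4.
Lakshmi predeceased; the 1/4 allotted to Lakshmi's branch passes to Lakshmi's issue by representation.
The 1/4 is divided into 3 equal shares of 1/12 among Girish, Ishita, Usha.
Girish is living and takes 1/12.
Ishita is living and takes 1/12.
Usha is living and takes 1/12.
Omkar is living and takes 1/4.
Vikram is living and takes 1/4.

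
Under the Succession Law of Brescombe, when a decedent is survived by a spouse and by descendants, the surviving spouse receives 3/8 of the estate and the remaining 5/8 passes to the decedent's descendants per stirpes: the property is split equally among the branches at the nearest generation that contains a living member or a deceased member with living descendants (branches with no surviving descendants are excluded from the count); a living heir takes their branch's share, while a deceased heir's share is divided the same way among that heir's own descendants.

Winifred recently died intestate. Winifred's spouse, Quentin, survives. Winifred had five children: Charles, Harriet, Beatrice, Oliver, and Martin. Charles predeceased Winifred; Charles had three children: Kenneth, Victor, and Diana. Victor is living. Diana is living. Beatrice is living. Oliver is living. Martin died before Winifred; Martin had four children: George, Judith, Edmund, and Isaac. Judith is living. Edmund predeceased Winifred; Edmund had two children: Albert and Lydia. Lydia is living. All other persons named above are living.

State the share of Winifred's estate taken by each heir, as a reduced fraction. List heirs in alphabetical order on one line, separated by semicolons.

Albert 1/64; Beatrice 1/8; Diana 1/24; George 1/32; Harriet 1/8; Isaac 1/32; Judith 1/32; Kenneth 1/24; Lydia 1/64; Oliver 1/8; Quentin 3/8; Victor 1/24

Quentin, as surviving spouse, takes 3/8.
The remaining 5/8 passes to Winifred's descendants per stirpes.
The 5/8 is divided into 5 equal shares of 1/8 among Charles, Harriet, Beatrice, Oliver, Martin.
Charles predeceased; the 1/8 allotted to Charles's branch passes to Charles's issue by representation.
The 1/8 is divided into 3 equal shares of 1/24 among Kenneth, Victor, Diana.
Kenneth is living and takes 1/24.
Victor is living and takes 1/24.
Diana is living and takes 1/24.
Harriet is living and takes 1/8.
Beatrice is living and takes 1/8.
Oliver is living and takes 1/8.
Martin predeceased; the 1/8 allotted to Martin's branch passes to Martin's issue by representation.
The 1/8 is divided into 4 equal shares of 1/32 among George, Judith, Edmund, Isaac.
George is living and takes 1/32.
Judith is living and takes 1/32.
Edmund predeceased; the 1/32 allotted to Edmund's branch passes to Edmund's issue by representation.
The 1/32 is divided into 2 equal shares of 1/64 among Albert, Lydia.
Albert is living and takes 1/64.
Lydia is living and takes 1/64.
Isaac is living and takes 1/32.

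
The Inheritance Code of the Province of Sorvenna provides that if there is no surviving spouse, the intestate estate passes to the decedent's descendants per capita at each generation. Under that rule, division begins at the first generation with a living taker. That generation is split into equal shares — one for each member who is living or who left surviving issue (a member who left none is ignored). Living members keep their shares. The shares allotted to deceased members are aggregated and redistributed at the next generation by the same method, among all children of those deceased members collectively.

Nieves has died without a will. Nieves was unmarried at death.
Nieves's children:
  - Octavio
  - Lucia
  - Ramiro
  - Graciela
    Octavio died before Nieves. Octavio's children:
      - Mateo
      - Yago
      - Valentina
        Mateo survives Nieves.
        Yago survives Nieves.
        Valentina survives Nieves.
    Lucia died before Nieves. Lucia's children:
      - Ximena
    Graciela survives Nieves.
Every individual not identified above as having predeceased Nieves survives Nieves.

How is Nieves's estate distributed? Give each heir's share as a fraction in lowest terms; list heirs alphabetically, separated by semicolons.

There is no surviving spouse, so the entire estate passes to Nieves's descendants per capita at each generation.
At generation 1 (Octavio, Lucia, Ramiro, Graciela) there are 4 shares of (1)/4 = 1/4 each.
Living: Ramiro and Graciela — each takes 1/4.
Deceased: Octavio and Lucia. Their combined 1/2 is pooled and carried to generation 2.
At generation 2 (Mateo, Yago, Valentina, Ximena) there are 4 shares of (1/2)/4 = 1/8 each.
Living: Mateo, Yago, Valentina, and Ximena — each takes 1/8.

Graciela 1/4; Mateo 1/8; Ramiro 1/4; Valentina 1/8; Ximena 1/8; Yago 1/8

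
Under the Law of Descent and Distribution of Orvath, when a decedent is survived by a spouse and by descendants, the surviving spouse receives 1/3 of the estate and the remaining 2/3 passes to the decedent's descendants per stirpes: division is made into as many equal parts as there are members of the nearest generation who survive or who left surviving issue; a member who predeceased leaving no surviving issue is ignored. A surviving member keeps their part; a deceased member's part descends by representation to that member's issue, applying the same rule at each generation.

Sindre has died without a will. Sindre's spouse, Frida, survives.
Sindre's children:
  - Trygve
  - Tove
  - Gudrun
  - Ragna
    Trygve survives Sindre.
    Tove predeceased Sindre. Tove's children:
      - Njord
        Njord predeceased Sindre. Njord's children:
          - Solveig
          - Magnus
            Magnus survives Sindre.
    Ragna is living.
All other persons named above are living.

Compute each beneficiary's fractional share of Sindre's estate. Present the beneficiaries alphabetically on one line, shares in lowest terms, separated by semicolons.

Frida 1/3; Gudrun 1/6; Magnus 1/12; Ragna 1/6; Solveig 1/12; Trygve 1/6

Frida, as surviving spouse, takes 1/3.
The remaining 2/3 passes to Sindre's descendants per stirpes.
The 2/3 is divided into 4 equal shares of 1/6 among Trygve, Tove, Gudrun, Ragna.
Trygve is living and takes 1/6.
Tove predeceased; the 1/6 allotted to Tove's branch passes to Tove's issue by representation.
Njord's line is the sole branch at this level, so the full 1/6 passes to Njord's issue by representation.
The 1/6 is divided into 2 equal shares of 1/12 among Solveig, Magnus.
Solveig is living and takes 1/12.
Magnus is living and takes 1/12.
Gudrun is living and takes 1/6.
Ragna is living and takes 1/6.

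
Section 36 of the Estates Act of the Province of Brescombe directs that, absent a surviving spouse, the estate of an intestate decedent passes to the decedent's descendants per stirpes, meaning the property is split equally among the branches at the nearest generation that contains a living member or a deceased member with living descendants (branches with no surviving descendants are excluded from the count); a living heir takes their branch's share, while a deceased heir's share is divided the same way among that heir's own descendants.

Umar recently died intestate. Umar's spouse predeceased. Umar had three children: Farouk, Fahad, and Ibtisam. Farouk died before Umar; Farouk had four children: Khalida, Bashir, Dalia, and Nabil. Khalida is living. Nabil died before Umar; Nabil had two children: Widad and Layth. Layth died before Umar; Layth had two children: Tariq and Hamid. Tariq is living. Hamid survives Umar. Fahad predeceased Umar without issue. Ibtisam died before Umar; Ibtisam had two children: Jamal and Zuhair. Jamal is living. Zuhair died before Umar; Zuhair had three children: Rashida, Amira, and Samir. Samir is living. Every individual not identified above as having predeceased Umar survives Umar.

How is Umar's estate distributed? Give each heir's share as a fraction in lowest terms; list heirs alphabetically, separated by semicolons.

There is no surviving spouse, so the entire estate passes to Umar's descendants per stirpes.
Fahad left no surviving issue, so that branch lapses and is disregarded.
The estate is divided into 2 equal shares of 1/2 among Farouk, Ibtisam.
Farouk predeceased; the 1/2 allotted to Farouk's branch passes to Farouk's issue by representation.
The 1/2 is divided into 4 equal shares of 1/8 among Khalida, Bashir, Dalia, Nabil.
Khalida is living and takes 1/8.
Bashir is living and takes 1/8.
Dalia is living and takes 1/8.
Nabil predeceased; the 1/8 allotted to Nabil's branch passes to Nabil's issue by representation.
The 1/8 is divided into 2 equal shares of 1/16 among Widad, Layth.
Widad is living and takes 1/16.
Layth predeceased; the 1/16 allotted to Layth's branch passes to Layth's issue by representation.
The 1/16 is divided into 2 equal shares of 1/32 among Tariq, Hamid.
Tariq is living and takes 1/32.
Hamid is living and takes 1/32.
Ibtisam predeceased; the 1/2 allotted to Ibtisam's branch passes to Ibtisam's issue by representation.
The 1/2 is divided into 2 equal shares of 1/4 among Jamal, Zuhair.
Jamal is living and takes 1/4.
Zuhair predeceased; the 1/4 allotted to Zuhair's branch passes to Zuhair's issue by representation.
The 1/4 is divided into 3 equal shares of 1/12 among Rashida, Amira, Samir.
Rashida is living and takes 1/12.
Amira is living and takes 1/12.
Samir is living and takes 1/12.

Amira 1/12; Bashir 1/8; Dalia 1/8; Hamid 1/32; Jamal 1/4; Khalida 1/8; Rashida 1/12; Samir 1/12; Tariq 1/32; Widad 1/16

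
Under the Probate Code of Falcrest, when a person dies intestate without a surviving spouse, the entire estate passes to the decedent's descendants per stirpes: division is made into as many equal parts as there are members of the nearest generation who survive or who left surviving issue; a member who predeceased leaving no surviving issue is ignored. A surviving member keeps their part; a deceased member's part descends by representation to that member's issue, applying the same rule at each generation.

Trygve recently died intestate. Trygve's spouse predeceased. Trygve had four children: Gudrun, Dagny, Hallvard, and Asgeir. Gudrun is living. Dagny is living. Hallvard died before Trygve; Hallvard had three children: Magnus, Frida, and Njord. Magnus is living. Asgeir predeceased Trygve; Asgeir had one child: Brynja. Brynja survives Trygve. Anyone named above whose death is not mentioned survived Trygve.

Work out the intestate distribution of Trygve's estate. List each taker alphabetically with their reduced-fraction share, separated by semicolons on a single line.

There is no surviving spouse, so the entire estate passes to Trygve's descendants per stirpes.
The estate is divided into 4 equal shares of 1/4 among Gudrun, Dagny, Hallvard, Asgeir.
Gudrun is living and takes 1/4.
Dagny is living and takes 1/4.
Hallvard predeceased; the 1/4 allotted to Hallvard's branch passes to Hallvard's issue by representation.
The 1/4 is divided into 3 equal shares of 1/12 among Magnus, Frida, Njord.
Magnus is living and takes 1/12.
Frida is living and takes 1/12.
Njord is living and takes 1/12.
Asgeir predeceased; the 1/4 allotted to Asgeir's branch passes to Asgeir's issue by representation.
Brynja is the sole taker at this level and receives the full 1/4.

Brynja 1/4; Dagny 1/4; Frida 1/12; Gudrun 1/4; Magnus 1/12; Njord 1/12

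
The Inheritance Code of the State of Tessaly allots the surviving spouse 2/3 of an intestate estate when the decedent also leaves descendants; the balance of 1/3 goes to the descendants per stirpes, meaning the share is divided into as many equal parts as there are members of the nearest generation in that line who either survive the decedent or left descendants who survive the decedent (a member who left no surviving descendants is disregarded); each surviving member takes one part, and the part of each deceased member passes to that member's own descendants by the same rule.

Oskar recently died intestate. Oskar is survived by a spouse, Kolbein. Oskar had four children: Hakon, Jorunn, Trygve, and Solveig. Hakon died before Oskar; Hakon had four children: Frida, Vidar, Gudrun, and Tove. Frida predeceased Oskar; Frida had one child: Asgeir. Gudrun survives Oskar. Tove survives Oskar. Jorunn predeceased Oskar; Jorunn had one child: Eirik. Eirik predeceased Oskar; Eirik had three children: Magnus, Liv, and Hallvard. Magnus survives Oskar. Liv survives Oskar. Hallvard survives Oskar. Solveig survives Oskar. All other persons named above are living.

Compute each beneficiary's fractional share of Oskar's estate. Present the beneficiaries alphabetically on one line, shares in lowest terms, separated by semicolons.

Kolbein, as surviving spouse, takes 2/3.
The remaining 1/3 passes to Oskar's descendants per stirpes.
The 1/3 is divided into 4 equal shares of 1/12 among Hakon, Jorunn, Trygve, Solveig.
Hakon predeceased; the 1/12 allotted to Hakon's branch passes to Hakon's issue by representation.
The 1/12 is divided into 4 equal shares of 1/48 among Frida, Vidar, Gudrun, Tove.
Frida predeceased; the 1/48 allotted to Frida's branch passes to Frida's issue by representation.
Asgeir is the sole taker at this level and receives the full 1/48.
Vidar is living and takes 1/48.
Gudrun is living and takes 1/48.
Tove is living and takes 1/48.
Jorunn predeceased; the 1/12 allotted to Jorunn's branch passes to Jorunn's issue by representation.
Eirik's line is the sole branch at this level, so the full 1/12 passes to Eirik's issue by representation.
The 1/12 is divided into 3 equal shares of 1/36 among Magnus, Liv, Hallvard.
Magnus is living and takes 1/36.
Liv is living and takes 1/36.
Hallvard is living and takes 1/36.
Trygve is living and takes 1/12.
Solveig is living and takes 1/12.

Asgeir 1/48; Gudrun 1/48; Hallvard 1/36; Kolbein 2/3; Liv 1/36; Magnus 1/36; Solveig 1/12; Tove 1/48; Trygve 1/12; Vidar 1/48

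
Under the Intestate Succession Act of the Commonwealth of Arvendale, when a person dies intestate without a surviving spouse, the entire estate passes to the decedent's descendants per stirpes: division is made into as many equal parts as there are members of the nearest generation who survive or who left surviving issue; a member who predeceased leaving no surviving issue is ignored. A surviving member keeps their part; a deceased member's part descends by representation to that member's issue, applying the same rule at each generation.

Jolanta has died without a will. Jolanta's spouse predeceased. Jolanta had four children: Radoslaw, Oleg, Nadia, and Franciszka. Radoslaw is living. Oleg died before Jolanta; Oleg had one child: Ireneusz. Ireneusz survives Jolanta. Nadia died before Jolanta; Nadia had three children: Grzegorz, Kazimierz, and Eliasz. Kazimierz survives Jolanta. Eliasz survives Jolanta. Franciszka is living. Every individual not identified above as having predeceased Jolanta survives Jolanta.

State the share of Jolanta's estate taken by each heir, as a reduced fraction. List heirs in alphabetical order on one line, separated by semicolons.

There is no surviving spouse, so the entire estate passes to Jolanta's descendants per stirpes.
The estate is divided into 4 equal shares of 1/4 among Radoslaw, Oleg, Nadia, Franciszka.
Radoslaw is living and takes 1/4.
Oleg predeceased; the 1/4 allotted to Oleg's branch passes to Oleg's issue by representation.
Ireneusz is the sole taker at this level and receives the full 1/4.
Nadia predeceased; the 1/4 allotted to Nadia's branch passes to Nadia's issue by representation.
The 1/4 is divided into 3 equal shares of 1/12 among Grzegorz, Kazimierz, Eliasz.
Grzegorz is living and takes 1/12.
Kazimierz is living and takes 1/12.
Eliasz is living and takes 1/12.
Franciszka is living and takes 1/4.

Eliasz 1/12; Franciszka 1/4; Grzegorz 1/12; Ireneusz 1/4; Kazimierz 1/12; Radoslaw 1/4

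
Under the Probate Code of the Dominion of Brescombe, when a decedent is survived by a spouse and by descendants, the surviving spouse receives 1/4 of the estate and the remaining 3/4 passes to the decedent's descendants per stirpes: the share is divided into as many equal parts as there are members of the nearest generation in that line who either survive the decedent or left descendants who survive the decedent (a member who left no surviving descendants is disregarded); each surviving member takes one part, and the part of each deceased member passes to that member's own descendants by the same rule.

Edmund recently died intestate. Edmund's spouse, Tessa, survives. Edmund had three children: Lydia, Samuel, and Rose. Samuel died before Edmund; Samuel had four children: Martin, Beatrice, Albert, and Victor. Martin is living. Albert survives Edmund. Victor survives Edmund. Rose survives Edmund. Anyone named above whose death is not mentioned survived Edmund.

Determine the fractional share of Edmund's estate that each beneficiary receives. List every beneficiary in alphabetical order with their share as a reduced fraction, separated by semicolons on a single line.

Tessa, as surviving spouse, takes 1/4.
The remaining 3/4 passes to Edmund's descendants per stirpes.
The 3/4 is divided into 3 equal shares of 1/4 among Lydia, Samuel, Rose.
Lydia is living and takes 1/4.
Samuel predeceased; the 1/4 allotted to Samuel's branch passes to Samuel's issue by representation.
The 1/4 is divided into 4 equal shares of 1/16 among Martin, Beatrice, Albert, Victor.
Martin is living and takes 1/16.
Beatrice is living and takes 1/16.
Albert is living and takes 1/16.
Victor is living and takes 1/16.
Rose is living and takes 1/4.

Albert 1/16; Beatrice 1/16; Lydia 1/4; Martin 1/16; Rose 1/4; Tessa 1/4; Victor 1/16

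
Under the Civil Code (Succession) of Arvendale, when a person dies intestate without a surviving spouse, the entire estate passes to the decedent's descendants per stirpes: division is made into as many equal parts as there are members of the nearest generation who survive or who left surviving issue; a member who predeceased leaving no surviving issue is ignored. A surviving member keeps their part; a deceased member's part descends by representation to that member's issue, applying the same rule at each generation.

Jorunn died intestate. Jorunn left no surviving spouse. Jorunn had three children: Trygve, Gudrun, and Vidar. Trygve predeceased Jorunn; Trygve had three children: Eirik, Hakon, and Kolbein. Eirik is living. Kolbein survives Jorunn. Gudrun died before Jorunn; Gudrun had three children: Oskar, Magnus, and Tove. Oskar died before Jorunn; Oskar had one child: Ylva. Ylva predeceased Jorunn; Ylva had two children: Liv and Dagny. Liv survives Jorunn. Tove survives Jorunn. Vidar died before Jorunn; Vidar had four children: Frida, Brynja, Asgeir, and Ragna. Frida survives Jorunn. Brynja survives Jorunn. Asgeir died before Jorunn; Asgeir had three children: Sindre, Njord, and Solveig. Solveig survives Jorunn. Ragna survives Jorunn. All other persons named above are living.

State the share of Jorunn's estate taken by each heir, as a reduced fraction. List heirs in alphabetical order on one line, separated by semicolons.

Brynja 1/12; Dagny 1/18; Eirik 1/9; Frida 1/12; Hakon 1/9; Kolbein 1/9; Liv 1/18; Magnus 1/9; Njord 1/36; Ragna 1/12; Sindre 1/36; Solveig 1/36; Tove 1/9

There is no surviving spouse, so the entire estate passes to Jorunn's descendants per stirpes.
The estate is divided into 3 equal shares of 1/3 among Trygve, Gudrun, Vidar.
Trygve predeceased; the 1/3 allotted to Trygve's branch passes to Trygve's issue by representation.
The 1/3 is divided into 3 equal shares of 1/9 among Eirik, Hakon, Kolbein.
Eirik is living and takes 1/9.
Hakon is living and takes 1/9.
Kolbein is living and takes 1/9.
Gudrun predeceased; the 1/3 allotted to Gudrun's branch passes to Gudrun's issue by representation.
The 1/3 is divided into 3 equal shares of 1/9 among Oskar, Magnus, Tove.
Oskar predeceased; the 1/9 allotted to Oskar's branch passes to Oskar's issue by representation.
Ylva's line is the sole branch at this level, so the full 1/9 passes to Ylva's issue by representation.
The 1/9 is divided into 2 equal shares of 1/18 among Liv, Dagny.
Liv is living and takes 1/18.
Dagny is living and takes 1/18.
Magnus is living and takes 1/9.
Tove is living and takes 1/9.
Vidar predeceased; the 1/3 allotted to Vidar's branch passes to Vidar's issue by representation.
The 1/3 is divided into 4 equal shares of 1/12 among Frida, Brynja, Asgeir, Ragna.
Frida is living and takes 1/12.
Brynja is living and takes 1/12.
Asgeir predeceased; the 1/12 allotted to Asgeir's branch passes to Asgeir's issue by representation.
The 1/12 is divided into 3 equal shares of 1/36 among Sindre, Njord, Solveig.
Sindre is living and takes 1/36.
Njord is living and takes 1/36.
Solveig is living and takes 1/36.
Ragna is living and takes 1/12.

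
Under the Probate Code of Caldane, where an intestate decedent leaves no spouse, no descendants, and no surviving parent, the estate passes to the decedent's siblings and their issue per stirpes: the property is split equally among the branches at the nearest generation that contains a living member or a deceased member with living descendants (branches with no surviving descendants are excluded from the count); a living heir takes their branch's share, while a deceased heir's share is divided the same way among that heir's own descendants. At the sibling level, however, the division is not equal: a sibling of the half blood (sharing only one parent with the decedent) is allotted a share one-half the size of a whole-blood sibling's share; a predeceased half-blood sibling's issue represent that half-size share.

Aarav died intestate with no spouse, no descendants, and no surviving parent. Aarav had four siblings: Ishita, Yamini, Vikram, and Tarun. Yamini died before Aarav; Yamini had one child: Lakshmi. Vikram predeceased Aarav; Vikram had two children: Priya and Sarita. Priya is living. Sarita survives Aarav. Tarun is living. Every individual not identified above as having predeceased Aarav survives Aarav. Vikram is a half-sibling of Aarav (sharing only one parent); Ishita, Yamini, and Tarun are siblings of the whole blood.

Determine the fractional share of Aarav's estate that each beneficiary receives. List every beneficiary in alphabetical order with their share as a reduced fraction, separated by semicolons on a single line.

No spouse, descendants, or parent survives, so the estate passes to Aarav's siblings per stirpes.
Half-blood siblings count for one-half the weight of whole-blood siblings at the initial division.
Dividing 1 in proportion to weights (total weight 7/2): Ishita (weight 1) → 2/7; Yamini (weight 1) → 2/7; Vikram (weight 1/2) → 1/7; Tarun (weight 1) → 2/7.
Ishita is living and takes 2/7.
Yamini predeceased; the 2/7 allotted to Yamini's branch passes to Yamini's issue by representation.
Lakshmi is the sole taker at this level and receives the full 2/7.
Vikram predeceased; the 1/7 allotted to Vikram's branch passes to Vikram's issue by representation.
The 1/7 is divided into 2 equal shares of 1/14 among Priya, Sarita.
Priya is living and takes 1/14.
Sarita is living and takes 1/14.
Tarun is living and takes 2/7.

Ishita 2/7; Lakshmi 2/7; Priya 1/14; Sarita 1/14; Tarun 2/7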